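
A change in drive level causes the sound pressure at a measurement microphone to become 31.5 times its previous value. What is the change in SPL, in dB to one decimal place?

30.0 dB

Sound pressure is an amplitude quantity: ΔL = 20·log₁₀(p₂/p₁).
20·log₁₀(31.5) = 30.0 dB.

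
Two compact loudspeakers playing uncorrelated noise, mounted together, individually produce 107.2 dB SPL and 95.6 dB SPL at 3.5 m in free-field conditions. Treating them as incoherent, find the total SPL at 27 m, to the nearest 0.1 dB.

89.7 dB SPL

Combined at 3.5 m: 10·log₁₀(10^(107.2/10)+10^(95.6/10)) = 107.49 dB SPL.
Then apply −20·log₁₀(27/3.5) = -17.75 dB → 89.7 dB SPL.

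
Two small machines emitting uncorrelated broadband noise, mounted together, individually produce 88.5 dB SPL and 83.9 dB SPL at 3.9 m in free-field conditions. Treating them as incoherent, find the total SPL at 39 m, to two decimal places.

Combined at 3.9 m: 10·log₁₀(10^(88.5/10)+10^(83.9/10)) = 89.793 dB SPL.
Then apply −20·log₁₀(39/3.9) = -20.000 dB → 69.79 dB SPL.

69.79 dB SPL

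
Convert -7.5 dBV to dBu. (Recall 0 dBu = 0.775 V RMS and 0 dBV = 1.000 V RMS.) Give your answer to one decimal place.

The offset between the scales is 20·log₁₀(0.775/1.000) = −2.214 dB.
So dBu = -7.5 + 2.214 = -5.3 dBu.

-5.3 dBu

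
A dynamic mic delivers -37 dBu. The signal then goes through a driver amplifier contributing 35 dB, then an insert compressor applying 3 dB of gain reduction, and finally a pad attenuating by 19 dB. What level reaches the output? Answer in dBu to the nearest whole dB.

Cascaded gains and losses add directly in dB.
-37 + 35 − 3 − 19 = -24 dBu.

-24 dBu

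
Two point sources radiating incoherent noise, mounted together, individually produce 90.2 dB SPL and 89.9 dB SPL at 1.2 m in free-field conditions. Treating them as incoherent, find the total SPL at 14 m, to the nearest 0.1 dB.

71.7 dB SPL

Combined at 1.2 m: 10·log₁₀(10^(90.2/10)+10^(89.9/10)) = 93.06 dB SPL.
Then apply −20·log₁₀(14/1.2) = -21.34 dB → 71.7 dB SPL.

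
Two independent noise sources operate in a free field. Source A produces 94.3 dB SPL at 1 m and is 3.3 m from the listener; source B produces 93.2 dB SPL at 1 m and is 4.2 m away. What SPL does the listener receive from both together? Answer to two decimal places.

At the listener: L_A = 94.3 − 20·log₁₀(3.3) = 83.930 dB; L_B = 93.2 − 20·log₁₀(4.2) = 80.735 dB.
Combined: 10·log₁₀(10^(83.930/10)+10^(80.735/10)) = 85.63 dB SPL.

85.63 dB SPL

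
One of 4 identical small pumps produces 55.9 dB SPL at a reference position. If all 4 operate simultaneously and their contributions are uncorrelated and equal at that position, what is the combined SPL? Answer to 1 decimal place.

61.9 dB SPL

4 equal incoherent sources raise the level by 10·log₁₀(4) = 6.02 dB.
L_total = 55.9 + 6.02 = 61.9 dB SPL.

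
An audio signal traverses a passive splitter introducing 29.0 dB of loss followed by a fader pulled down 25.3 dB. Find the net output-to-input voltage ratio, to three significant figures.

0.00193

Net gain = (−29.0) + (−25.3) = -54.3 dB.
Voltage ratio = 10^(-54.3/20) = 0.00193.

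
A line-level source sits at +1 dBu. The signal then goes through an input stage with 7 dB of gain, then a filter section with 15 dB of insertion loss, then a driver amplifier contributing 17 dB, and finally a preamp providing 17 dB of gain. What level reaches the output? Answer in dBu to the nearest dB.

+27 dBu

Cascaded gains and losses add directly in dB.
+1 + 7 − 15 + 17 + 17 = +27 dBu.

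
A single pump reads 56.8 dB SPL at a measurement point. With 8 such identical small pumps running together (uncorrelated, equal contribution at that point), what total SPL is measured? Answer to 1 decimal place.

8 equal incoherent sources raise the level by 10·log₁₀(8) = 9.03 dB.
L_total = 56.8 + 9.03 = 65.8 dB SPL.

65.8 dB SPL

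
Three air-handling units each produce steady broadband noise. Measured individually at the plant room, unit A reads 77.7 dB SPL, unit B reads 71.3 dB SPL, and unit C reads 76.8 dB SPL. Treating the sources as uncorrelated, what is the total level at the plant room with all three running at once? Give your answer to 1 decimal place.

80.8 dB SPL

Incoherent sources sum as intensities:
L_total = 10·log₁₀(10^(77.7/10) + 10^(71.3/10) + 10^(76.8/10)) = 10·log₁₀(120200000) = 80.8 dB SPL.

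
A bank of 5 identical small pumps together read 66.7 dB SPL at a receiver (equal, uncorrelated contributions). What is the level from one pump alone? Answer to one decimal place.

59.7 dB SPL

5 equal incoherent sources add 10·log₁₀(5) = 6.99 dB over one source.
L_one = 66.7 − 6.99 = 59.7 dB SPL.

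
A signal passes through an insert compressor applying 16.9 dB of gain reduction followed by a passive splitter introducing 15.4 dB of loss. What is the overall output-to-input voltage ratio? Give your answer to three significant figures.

0.0243

Net gain = (−16.9) + (−15.4) = -32.3 dB.
Voltage ratio = 10^(-32.3/20) = 0.0243.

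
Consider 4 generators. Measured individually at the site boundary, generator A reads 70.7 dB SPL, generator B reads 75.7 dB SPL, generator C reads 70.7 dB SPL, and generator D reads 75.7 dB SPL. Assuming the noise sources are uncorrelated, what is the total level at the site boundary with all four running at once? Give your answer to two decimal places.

79.90 dB SPL

Incoherent sources sum as intensities:
L_total = 10·log₁₀(10^(70.7/10) + 10^(75.7/10) + 10^(70.7/10) + 10^(75.7/10)) = 10·log₁₀(97800000) = 79.90 dB SPL.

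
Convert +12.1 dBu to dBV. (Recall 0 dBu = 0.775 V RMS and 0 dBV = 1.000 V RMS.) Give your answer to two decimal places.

The offset between the scales is 20·log₁₀(0.775/1.000) = −2.214 dB.
So dBV = +12.1 − 2.214 = +9.89 dBV.

+9.89 dBV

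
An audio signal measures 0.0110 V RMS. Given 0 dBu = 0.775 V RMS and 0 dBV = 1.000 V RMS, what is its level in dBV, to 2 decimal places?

dBV = 20·log₁₀(V / 1.000 V).
20·log₁₀(0.0110/1.000) = -39.17 dBV.

-39.17 dBV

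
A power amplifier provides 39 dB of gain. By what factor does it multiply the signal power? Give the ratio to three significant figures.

7940

Power ratio = 10^(dB/10).
10^(39/10) = 10^(3.900) = 7940.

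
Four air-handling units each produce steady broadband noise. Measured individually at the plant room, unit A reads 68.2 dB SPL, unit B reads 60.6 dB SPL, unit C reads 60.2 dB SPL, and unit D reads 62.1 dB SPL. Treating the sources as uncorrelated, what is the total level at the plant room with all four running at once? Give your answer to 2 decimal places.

Add the sources as powers (linear), then convert back to dB:
L_total = 10·log₁₀(10^(68.2/10) + 10^(60.6/10) + 10^(60.2/10) + 10^(62.1/10)) = 10·log₁₀(10420000) = 70.18 dB SPL.

70.18 dB SPL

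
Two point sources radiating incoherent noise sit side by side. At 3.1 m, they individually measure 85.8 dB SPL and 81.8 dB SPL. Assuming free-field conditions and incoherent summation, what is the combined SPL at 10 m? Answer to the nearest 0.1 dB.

Combined at 3.1 m: 10·log₁₀(10^(85.8/10)+10^(81.8/10)) = 87.26 dB SPL.
Then apply −20·log₁₀(10/3.1) = -10.17 dB → 77.1 dB SPL.

77.1 dB SPL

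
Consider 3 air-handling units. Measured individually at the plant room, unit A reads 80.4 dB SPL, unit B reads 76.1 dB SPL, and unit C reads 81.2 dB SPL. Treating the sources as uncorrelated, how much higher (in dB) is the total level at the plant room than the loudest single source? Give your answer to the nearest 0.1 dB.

Add the sources as powers (linear), then convert back to dB:
L_total = 10·log₁₀(10^(80.4/10) + 10^(76.1/10) + 10^(81.2/10)) = 84.51 dB SPL.
Excess over the loudest (81.2 dB): 84.51 − 81.2 = 3.3 dB.

3.3 dB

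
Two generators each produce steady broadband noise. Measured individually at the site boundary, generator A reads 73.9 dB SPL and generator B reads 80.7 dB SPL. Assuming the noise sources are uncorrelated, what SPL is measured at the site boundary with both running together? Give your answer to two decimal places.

Uncorrelated sources add in intensity (power), not in dB.
L_total = 10·log₁₀(10^(73.9/10) + 10^(80.7/10)) = 10·log₁₀(142000000) = 81.52 dB SPL.

81.52 dB SPL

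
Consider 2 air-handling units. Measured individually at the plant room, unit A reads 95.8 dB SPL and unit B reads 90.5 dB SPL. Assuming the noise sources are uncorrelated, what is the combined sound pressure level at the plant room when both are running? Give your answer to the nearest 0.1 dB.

96.9 dB SPL

Uncorrelated sources add in intensity (power), not in dB.
L_total = 10·log₁₀(10^(95.8/10) + 10^(90.5/10)) = 10·log₁₀(4924000000) = 96.9 dB SPL.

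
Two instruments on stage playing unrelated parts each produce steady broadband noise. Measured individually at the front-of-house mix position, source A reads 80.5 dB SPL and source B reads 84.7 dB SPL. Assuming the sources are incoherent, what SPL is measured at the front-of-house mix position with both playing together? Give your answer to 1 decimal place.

86.1 dB SPL

Uncorrelated sources add in intensity (power), not in dB.
L_total = 10·log₁₀(10^(80.5/10) + 10^(84.7/10)) = 10·log₁₀(407300000) = 86.1 dB SPL.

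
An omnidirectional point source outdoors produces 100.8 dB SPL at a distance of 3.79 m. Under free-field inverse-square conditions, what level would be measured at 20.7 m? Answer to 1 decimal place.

Free-field point source: level drops by 20·log₁₀ of the distance ratio.
ΔL = −20·log₁₀(20.7/3.79) = -14.75 dB, so L₂ = 100.8 + (-14.75) = 86.1 dB SPL.

86.1 dB SPL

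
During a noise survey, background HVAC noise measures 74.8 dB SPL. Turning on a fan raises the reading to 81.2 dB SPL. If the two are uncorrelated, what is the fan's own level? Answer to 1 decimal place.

Subtract intensities: L_src = 10·log₁₀(10^(L_total/10) − 10^(L_bg/10)).
L_src = 10·log₁₀(10^(81.2/10) − 10^(74.8/10)) = 10·log₁₀(101600000) = 80.1 dB SPL.

80.1 dB SPL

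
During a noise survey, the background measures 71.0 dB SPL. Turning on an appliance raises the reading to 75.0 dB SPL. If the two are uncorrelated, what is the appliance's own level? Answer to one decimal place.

72.8 dB SPL

Background correction is a power subtraction:
L_src = 10·log₁₀(10^(75.0/10) − 10^(71.0/10)) = 10·log₁₀(19030000) = 72.8 dB SPL.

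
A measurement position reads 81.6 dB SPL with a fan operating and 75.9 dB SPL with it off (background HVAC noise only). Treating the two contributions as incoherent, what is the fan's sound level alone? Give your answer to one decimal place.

Subtract intensities: L_src = 10·log₁₀(10^(L_total/10) − 10^(L_bg/10)).
L_src = 10·log₁₀(10^(81.6/10) − 10^(75.9/10)) = 10·log₁₀(105600000) = 80.2 dB SPL.

80.2 dB SPL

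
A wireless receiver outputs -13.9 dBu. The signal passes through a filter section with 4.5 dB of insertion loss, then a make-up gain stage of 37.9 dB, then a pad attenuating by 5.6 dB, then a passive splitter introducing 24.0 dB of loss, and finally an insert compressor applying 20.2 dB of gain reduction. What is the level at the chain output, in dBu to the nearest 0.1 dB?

-30.3 dBu

Cascaded gains and losses add directly in dB.
-13.9 − 4.5 + 37.9 − 5.6 − 24.0 − 20.2 = -30.3 dBu.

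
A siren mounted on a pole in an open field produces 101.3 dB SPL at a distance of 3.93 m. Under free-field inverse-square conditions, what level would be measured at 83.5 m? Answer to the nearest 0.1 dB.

74.8 dB SPL

Inverse-square spreading gives ΔL = −20·log₁₀(d₂/d₁).
ΔL = −20·log₁₀(83.5/3.93) = -26.55 dB, so L₂ = 101.3 + (-26.55) = 74.8 dB SPL.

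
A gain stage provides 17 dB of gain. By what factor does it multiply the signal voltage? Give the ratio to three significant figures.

7.08

Voltage ratio = 10^(dB/20).
10^(17/20) = 10^(0.8500) = 7.08.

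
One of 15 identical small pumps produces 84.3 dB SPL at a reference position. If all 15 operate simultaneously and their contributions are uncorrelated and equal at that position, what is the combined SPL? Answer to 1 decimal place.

96.1 dB SPL

15 equal incoherent sources raise the level by 10·log₁₀(15) = 11.76 dB.
L_total = 84.3 + 11.76 = 96.1 dB SPL.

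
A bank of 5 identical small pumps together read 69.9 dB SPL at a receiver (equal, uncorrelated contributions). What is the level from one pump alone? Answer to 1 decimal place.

5 equal incoherent sources add 10·log₁₀(5) = 6.99 dB over one source.
L_one = 69.9 − 6.99 = 62.9 dB SPL.

62.9 dB SPL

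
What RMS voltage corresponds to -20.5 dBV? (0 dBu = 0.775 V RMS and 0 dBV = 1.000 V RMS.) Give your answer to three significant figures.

0.0944 V

V = 1.000 V × 10^(-20.5/20).
= 1.000 × 0.09441 = 0.0944 V.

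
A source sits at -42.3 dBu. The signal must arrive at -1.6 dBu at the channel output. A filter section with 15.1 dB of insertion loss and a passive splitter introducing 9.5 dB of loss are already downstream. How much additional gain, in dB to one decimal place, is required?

65.3 dB

The required make-up gain is the shortfall in the dB sum.
G = -1.6 − (-42.3) + 15.1 + 9.5 = 65.3 dB.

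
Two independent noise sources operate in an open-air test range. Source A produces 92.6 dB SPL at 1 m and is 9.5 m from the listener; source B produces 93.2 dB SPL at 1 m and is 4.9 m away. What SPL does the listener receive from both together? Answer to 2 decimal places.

80.30 dB SPL

At the listener: L_A = 92.6 − 20·log₁₀(9.5) = 73.046 dB; L_B = 93.2 − 20·log₁₀(4.9) = 79.396 dB.
Combined: 10·log₁₀(10^(73.046/10)+10^(79.396/10)) = 80.30 dB SPL.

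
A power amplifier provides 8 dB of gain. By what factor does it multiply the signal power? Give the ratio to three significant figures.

6.31

Power ratio = 10^(dB/10).
10^(8/10) = 10^(0.8000) = 6.31.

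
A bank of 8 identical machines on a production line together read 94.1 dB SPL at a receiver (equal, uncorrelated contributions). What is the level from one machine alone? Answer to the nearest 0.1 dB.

8 equal incoherent sources add 10·log₁₀(8) = 9.03 dB over one source.
L_one = 94.1 − 9.03 = 85.1 dB SPL.

85.1 dB SPL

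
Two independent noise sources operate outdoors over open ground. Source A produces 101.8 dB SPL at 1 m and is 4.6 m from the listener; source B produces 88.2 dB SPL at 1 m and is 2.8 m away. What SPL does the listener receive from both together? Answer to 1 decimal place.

89.0 dB SPL

At the listener: L_A = 101.8 − 20·log₁₀(4.6) = 88.54 dB; L_B = 88.2 − 20·log₁₀(2.8) = 79.26 dB.
Combined: 10·log₁₀(10^(88.54/10)+10^(79.26/10)) = 89.0 dB SPL.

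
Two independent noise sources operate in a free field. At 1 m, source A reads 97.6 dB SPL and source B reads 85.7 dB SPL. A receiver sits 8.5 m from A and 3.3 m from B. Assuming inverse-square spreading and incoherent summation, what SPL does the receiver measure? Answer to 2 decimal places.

80.56 dB SPL

At the listener: L_A = 97.6 − 20·log₁₀(8.5) = 79.012 dB; L_B = 85.7 − 20·log₁₀(3.3) = 75.330 dB.
Combined: 10·log₁₀(10^(79.012/10)+10^(75.330/10)) = 80.56 dB SPL.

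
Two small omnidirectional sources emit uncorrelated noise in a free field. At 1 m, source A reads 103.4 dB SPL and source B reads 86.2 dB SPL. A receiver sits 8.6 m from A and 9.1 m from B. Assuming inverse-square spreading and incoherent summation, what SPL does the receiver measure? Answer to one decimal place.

84.8 dB SPL

At the listener: L_A = 103.4 − 20·log₁₀(8.6) = 84.71 dB; L_B = 86.2 − 20·log₁₀(9.1) = 67.02 dB.
Combined: 10·log₁₀(10^(84.71/10)+10^(67.02/10)) = 84.8 dB SPL.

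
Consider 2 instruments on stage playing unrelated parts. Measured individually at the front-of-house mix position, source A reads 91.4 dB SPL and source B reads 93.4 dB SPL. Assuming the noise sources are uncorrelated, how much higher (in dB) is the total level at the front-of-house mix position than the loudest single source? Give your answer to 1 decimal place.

2.1 dB

Add the sources as powers (linear), then convert back to dB:
L_total = 10·log₁₀(10^(91.4/10) + 10^(93.4/10)) = 95.52 dB SPL.
Excess over the loudest (93.4 dB): 95.52 − 93.4 = 2.1 dB.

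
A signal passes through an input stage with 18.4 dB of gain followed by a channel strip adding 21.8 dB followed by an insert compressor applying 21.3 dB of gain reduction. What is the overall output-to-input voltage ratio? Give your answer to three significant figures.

8.81

Net gain = 18.4 + 21.8 + (−21.3) = 18.9 dB.
Voltage ratio = 10^(18.9/20) = 8.81.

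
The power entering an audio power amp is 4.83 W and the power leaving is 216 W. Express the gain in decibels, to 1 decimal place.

16.5 dB

Power ratio → dB uses the 10·log₁₀ form:
10·log₁₀(216/4.83) = 10·log₁₀(44.72) = 16.5 dB.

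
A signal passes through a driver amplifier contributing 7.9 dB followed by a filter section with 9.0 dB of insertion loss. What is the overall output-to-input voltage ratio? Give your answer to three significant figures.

0.881

Net gain = 7.9 + (−9.0) = -1.1 dB.
Voltage ratio = 10^(-1.1/20) = 0.881.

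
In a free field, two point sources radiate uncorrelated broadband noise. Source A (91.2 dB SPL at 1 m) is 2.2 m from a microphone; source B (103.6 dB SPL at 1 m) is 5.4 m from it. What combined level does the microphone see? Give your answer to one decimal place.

At the listener: L_A = 91.2 − 20·log₁₀(2.2) = 84.35 dB; L_B = 103.6 − 20·log₁₀(5.4) = 88.95 dB.
Combined: 10·log₁₀(10^(84.35/10)+10^(88.95/10)) = 90.2 dB SPL.

90.2 dB SPL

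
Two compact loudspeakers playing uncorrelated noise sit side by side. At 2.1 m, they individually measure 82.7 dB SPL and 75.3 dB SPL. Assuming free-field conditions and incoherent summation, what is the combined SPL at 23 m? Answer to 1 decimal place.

Combined at 2.1 m: 10·log₁₀(10^(82.7/10)+10^(75.3/10)) = 83.43 dB SPL.
Then apply −20·log₁₀(23/2.1) = -20.79 dB → 62.6 dB SPL.

62.6 dB SPL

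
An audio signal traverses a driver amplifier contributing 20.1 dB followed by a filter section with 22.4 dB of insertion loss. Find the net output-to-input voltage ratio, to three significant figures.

Net gain = 20.1 + (−22.4) = -2.3 dB.
Voltage ratio = 10^(-2.3/20) = 0.767.

0.767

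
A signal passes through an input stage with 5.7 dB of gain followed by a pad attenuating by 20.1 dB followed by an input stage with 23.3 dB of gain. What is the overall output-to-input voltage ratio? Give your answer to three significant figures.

2.79

Net gain = 5.7 + (−20.1) + 23.3 = 8.9 dB.
Voltage ratio = 10^(8.9/20) = 2.79.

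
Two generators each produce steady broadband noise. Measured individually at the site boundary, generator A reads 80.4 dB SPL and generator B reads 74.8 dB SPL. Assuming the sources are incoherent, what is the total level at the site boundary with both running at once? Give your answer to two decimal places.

Add the sources as powers (linear), then convert back to dB:
L_total = 10·log₁₀(10^(80.4/10) + 10^(74.8/10)) = 10·log₁₀(139800000) = 81.46 dB SPL.

81.46 dB SPL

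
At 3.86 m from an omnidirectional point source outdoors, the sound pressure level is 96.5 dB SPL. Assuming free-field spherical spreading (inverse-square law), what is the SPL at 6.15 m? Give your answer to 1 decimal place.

92.5 dB SPL

Free-field point source: level drops by 20·log₁₀ of the distance ratio.
ΔL = −20·log₁₀(6.15/3.86) = -4.05 dB, so L₂ = 96.5 + (-4.05) = 92.5 dB SPL.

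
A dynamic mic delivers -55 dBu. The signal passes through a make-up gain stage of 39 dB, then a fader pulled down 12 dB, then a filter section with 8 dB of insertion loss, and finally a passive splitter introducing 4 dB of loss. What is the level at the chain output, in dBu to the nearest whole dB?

-40 dBu

Cascaded gains and losses add directly in dB.
-55 + 39 − 12 − 8 − 4 = -40 dBu.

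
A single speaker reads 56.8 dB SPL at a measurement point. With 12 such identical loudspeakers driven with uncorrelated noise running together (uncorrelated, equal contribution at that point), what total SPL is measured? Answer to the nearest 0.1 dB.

67.6 dB SPL

12 equal incoherent sources raise the level by 10·log₁₀(12) = 10.79 dB.
L_total = 56.8 + 10.79 = 67.6 dB SPL.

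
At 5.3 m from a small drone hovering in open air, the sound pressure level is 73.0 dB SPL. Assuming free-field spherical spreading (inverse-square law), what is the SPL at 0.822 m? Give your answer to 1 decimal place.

Free-field point source: level drops by 20·log₁₀ of the distance ratio.
ΔL = −20·log₁₀(0.822/5.3) = 16.19 dB, so L₂ = 73.0 + (16.19) = 89.2 dB SPL.

89.2 dB SPL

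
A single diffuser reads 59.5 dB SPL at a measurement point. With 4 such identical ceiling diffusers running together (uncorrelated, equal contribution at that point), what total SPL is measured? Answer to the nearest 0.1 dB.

4 equal incoherent sources raise the level by 10·log₁₀(4) = 6.02 dB.
L_total = 59.5 + 6.02 = 65.5 dB SPL.

65.5 dB SPL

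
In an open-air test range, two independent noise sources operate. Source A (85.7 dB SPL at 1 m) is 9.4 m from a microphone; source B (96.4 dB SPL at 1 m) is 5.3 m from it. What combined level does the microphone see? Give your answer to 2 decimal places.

82.03 dB SPL

At the listener: L_A = 85.7 − 20·log₁₀(9.4) = 66.237 dB; L_B = 96.4 − 20·log₁₀(5.3) = 81.914 dB.
Combined: 10·log₁₀(10^(66.237/10)+10^(81.914/10)) = 82.03 dB SPL.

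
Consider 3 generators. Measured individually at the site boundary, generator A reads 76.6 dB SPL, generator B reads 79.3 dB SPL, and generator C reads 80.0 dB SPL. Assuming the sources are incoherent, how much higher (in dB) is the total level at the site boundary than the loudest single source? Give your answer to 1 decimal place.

Add the sources as powers (linear), then convert back to dB:
L_total = 10·log₁₀(10^(76.6/10) + 10^(79.3/10) + 10^(80.0/10)) = 83.63 dB SPL.
Excess over the loudest (80.0 dB): 83.63 − 80.0 = 3.6 dB.

3.6 dB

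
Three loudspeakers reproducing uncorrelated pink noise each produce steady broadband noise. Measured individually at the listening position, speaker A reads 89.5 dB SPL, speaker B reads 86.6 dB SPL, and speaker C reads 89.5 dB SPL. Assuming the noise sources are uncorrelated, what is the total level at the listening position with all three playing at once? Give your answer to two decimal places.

93.50 dB SPL

Uncorrelated sources add in intensity (power), not in dB.
L_total = 10·log₁₀(10^(89.5/10) + 10^(86.6/10) + 10^(89.5/10)) = 10·log₁₀(2240000000) = 93.50 dB SPL.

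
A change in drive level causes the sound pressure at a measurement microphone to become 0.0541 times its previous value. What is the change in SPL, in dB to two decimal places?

-25.34 dB

Sound pressure is an amplitude quantity: ΔL = 20·log₁₀(p₂/p₁).
20·log₁₀(0.0541) = -25.34 dB.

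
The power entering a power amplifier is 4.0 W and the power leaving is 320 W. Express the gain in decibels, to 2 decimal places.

19.03 dB

For a power ratio, dB = 10·log₁₀(P₂/P₁).
10·log₁₀(320/4.0) = 10·log₁₀(80.00) = 19.03 dB.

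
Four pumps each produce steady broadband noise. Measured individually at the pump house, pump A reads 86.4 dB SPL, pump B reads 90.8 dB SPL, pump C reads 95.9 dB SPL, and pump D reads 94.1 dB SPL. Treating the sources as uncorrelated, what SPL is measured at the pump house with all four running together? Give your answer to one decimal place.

Add the sources as powers (linear), then convert back to dB:
L_total = 10·log₁₀(10^(86.4/10) + 10^(90.8/10) + 10^(95.9/10) + 10^(94.1/10)) = 10·log₁₀(8100000000) = 99.1 dB SPL.

99.1 dB SPL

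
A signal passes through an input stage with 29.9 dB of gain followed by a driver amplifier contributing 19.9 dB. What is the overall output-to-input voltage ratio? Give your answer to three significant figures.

Net gain = 29.9 + 19.9 = 49.8 dB.
Voltage ratio = 10^(49.8/20) = 309.

309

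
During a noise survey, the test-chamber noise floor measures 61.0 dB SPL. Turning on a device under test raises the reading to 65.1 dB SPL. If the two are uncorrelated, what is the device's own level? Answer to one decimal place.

63.0 dB SPL

Remove the background by subtracting linear intensities:
L_src = 10·log₁₀(10^(65.1/10) − 10^(61.0/10)) = 10·log₁₀(1977000) = 63.0 dB SPL.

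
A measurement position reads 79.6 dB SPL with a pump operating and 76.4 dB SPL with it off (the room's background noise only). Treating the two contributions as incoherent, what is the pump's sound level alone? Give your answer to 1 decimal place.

Subtract intensities: L_src = 10·log₁₀(10^(L_total/10) − 10^(L_bg/10)).
L_src = 10·log₁₀(10^(79.6/10) − 10^(76.4/10)) = 10·log₁₀(47550000) = 76.8 dB SPL.

76.8 dB SPL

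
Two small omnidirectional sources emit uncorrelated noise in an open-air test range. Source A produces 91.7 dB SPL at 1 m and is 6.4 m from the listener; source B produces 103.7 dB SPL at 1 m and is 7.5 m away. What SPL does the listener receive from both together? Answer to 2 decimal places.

At the listener: L_A = 91.7 − 20·log₁₀(6.4) = 75.576 dB; L_B = 103.7 − 20·log₁₀(7.5) = 86.199 dB.
Combined: 10·log₁₀(10^(75.576/10)+10^(86.199/10)) = 86.56 dB SPL.

86.56 dB SPL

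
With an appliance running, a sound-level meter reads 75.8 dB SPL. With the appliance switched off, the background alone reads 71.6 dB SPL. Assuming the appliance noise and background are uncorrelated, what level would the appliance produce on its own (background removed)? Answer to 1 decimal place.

73.7 dB SPL

Subtract intensities: L_src = 10·log₁₀(10^(L_total/10) − 10^(L_bg/10)).
L_src = 10·log₁₀(10^(75.8/10) − 10^(71.6/10)) = 10·log₁₀(23560000) = 73.7 dB SPL.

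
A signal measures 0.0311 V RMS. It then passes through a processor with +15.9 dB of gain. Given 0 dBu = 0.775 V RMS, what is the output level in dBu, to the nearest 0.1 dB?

-12.0 dBu

Input level: 20·log₁₀(0.0311/0.775) = -27.93 dBu.
Output: -27.93 + 15.9 = -12.0 dBu.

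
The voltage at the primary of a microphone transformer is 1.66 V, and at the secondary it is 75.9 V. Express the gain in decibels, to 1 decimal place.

For a voltage ratio, dB = 20·log₁₀(V₂/V₁).
20·log₁₀(75.9/1.66) = 20·log₁₀(45.72) = 33.2 dB.

33.2 dB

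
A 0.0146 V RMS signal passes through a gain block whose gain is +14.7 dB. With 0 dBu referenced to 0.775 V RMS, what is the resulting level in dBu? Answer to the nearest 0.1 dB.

-19.8 dBu

Input level: 20·log₁₀(0.0146/0.775) = -34.50 dBu.
Output: -34.50 + 14.7 = -19.8 dBu.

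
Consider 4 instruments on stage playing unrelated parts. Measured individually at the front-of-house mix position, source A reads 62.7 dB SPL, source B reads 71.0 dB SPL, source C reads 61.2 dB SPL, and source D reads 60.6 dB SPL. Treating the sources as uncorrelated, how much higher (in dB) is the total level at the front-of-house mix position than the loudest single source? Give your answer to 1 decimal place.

Uncorrelated sources add in intensity (power), not in dB.
L_total = 10·log₁₀(10^(62.7/10) + 10^(71.0/10) + 10^(61.2/10) + 10^(60.6/10)) = 72.28 dB SPL.
Excess over the loudest (71.0 dB): 72.28 − 71.0 = 1.3 dB.

1.3 dB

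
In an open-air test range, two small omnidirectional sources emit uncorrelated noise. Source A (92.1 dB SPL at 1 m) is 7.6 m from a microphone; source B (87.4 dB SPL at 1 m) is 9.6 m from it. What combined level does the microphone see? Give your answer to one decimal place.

75.3 dB SPL

At the listener: L_A = 92.1 − 20·log₁₀(7.6) = 74.48 dB; L_B = 87.4 − 20·log₁₀(9.6) = 67.75 dB.
Combined: 10·log₁₀(10^(74.48/10)+10^(67.75/10)) = 75.3 dB SPL.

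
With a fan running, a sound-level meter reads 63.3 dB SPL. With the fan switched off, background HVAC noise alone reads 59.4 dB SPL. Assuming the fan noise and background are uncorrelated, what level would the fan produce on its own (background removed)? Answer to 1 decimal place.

Remove the background by subtracting linear intensities:
L_src = 10·log₁₀(10^(63.3/10) − 10^(59.4/10)) = 10·log₁₀(1267000) = 61.0 dB SPL.

61.0 dB SPL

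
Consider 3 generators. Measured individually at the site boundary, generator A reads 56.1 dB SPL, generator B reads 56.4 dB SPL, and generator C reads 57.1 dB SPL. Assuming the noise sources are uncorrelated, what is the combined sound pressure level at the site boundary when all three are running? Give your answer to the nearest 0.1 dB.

61.3 dB SPL

Add the sources as powers (linear), then convert back to dB:
L_total = 10·log₁₀(10^(56.1/10) + 10^(56.4/10) + 10^(57.1/10)) = 10·log₁₀(1357000) = 61.3 dB SPL.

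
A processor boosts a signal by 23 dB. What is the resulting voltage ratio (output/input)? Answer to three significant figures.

14.1

Voltage ratio = 10^(dB/20).
10^(23/20) = 10^(1.150) = 14.1.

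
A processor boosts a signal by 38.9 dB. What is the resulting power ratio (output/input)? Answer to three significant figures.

Power ratio = 10^(dB/10).
10^(38.9/10) = 10^(3.890) = 7760.

7760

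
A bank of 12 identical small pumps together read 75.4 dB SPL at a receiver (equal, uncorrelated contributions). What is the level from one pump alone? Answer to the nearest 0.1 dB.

64.6 dB SPL

12 equal incoherent sources add 10·log₁₀(12) = 10.79 dB over one source.
L_one = 75.4 − 10.79 = 64.6 dB SPL.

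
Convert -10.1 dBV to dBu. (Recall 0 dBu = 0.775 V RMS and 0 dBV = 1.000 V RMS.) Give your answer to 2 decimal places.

-7.89 dBu

The offset between the scales is 20·log₁₀(0.775/1.000) = −2.214 dB.
So dBu = -10.1 + 2.214 = -7.89 dBu.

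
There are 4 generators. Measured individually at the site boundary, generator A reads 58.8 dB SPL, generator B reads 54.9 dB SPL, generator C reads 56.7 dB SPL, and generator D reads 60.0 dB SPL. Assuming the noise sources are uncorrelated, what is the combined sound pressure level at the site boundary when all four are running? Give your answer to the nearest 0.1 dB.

64.0 dB SPL

Uncorrelated sources add in intensity (power), not in dB.
L_total = 10·log₁₀(10^(58.8/10) + 10^(54.9/10) + 10^(56.7/10) + 10^(60.0/10)) = 10·log₁₀(2535000) = 64.0 dB SPL.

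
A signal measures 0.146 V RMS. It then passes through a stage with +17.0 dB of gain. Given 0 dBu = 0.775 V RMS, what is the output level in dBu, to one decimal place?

Input level: 20·log₁₀(0.146/0.775) = -14.50 dBu.
Output: -14.50 + 17.0 = +2.5 dBu.

+2.5 dBu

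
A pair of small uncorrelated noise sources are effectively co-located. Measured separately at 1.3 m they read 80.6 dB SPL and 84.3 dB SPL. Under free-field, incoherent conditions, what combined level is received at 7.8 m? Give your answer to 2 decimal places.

70.28 dB SPL

Combined at 1.3 m: 10·log₁₀(10^(80.6/10)+10^(84.3/10)) = 85.843 dB SPL.
Then apply −20·log₁₀(7.8/1.3) = -15.563 dB → 70.28 dB SPL.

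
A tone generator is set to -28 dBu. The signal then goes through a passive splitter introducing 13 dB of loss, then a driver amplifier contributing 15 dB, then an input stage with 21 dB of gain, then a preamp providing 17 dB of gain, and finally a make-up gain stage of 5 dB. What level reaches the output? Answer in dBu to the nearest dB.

Gain stages sum in dB:
-28 − 13 + 15 + 21 + 17 + 5 = +17 dBu.

+17 dBu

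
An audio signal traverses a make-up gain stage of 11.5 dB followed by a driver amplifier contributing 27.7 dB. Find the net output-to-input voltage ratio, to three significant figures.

91.2

Net gain = 11.5 + 27.7 = 39.2 dB.
Voltage ratio = 10^(39.2/20) = 91.2.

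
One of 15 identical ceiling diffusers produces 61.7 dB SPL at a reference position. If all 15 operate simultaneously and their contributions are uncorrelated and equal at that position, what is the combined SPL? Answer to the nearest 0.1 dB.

15 equal incoherent sources raise the level by 10·log₁₀(15) = 11.76 dB.
L_total = 61.7 + 11.76 = 73.5 dB SPL.

73.5 dB SPL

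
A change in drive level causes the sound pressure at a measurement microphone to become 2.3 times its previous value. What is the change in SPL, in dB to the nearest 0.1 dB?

7.2 dB

Sound pressure is an amplitude quantity: ΔL = 20·log₁₀(p₂/p₁).
20·log₁₀(2.3) = 7.2 dB.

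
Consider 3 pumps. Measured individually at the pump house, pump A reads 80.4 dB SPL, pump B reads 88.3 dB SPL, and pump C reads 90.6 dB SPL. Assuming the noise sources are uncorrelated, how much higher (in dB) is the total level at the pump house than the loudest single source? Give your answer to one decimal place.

Incoherent sources sum as intensities:
L_total = 10·log₁₀(10^(80.4/10) + 10^(88.3/10) + 10^(90.6/10)) = 92.86 dB SPL.
Excess over the loudest (90.6 dB): 92.86 − 90.6 = 2.3 dB.

2.3 dB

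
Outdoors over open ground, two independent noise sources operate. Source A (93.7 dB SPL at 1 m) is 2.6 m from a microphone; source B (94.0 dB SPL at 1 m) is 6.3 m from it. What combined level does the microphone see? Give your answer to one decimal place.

At the listener: L_A = 93.7 − 20·log₁₀(2.6) = 85.40 dB; L_B = 94.0 − 20·log₁₀(6.3) = 78.01 dB.
Combined: 10·log₁₀(10^(85.40/10)+10^(78.01/10)) = 86.1 dB SPL.

86.1 dB SPL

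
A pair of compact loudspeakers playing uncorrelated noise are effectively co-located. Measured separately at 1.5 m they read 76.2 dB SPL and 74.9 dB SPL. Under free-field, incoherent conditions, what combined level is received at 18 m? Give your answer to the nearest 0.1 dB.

57.0 dB SPL

Combined at 1.5 m: 10·log₁₀(10^(76.2/10)+10^(74.9/10)) = 78.61 dB SPL.
Then apply −20·log₁₀(18/1.5) = -21.58 dB → 57.0 dB SPL.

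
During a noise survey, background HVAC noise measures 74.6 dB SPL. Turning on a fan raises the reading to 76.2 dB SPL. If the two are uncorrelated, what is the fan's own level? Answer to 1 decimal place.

Background correction is a power subtraction:
L_src = 10·log₁₀(10^(76.2/10) − 10^(74.6/10)) = 10·log₁₀(12850000) = 71.1 dB SPL.

71.1 dB SPL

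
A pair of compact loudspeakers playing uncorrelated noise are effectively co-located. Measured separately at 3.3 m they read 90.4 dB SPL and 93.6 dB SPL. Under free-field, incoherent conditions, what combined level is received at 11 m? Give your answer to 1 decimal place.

Combined at 3.3 m: 10·log₁₀(10^(90.4/10)+10^(93.6/10)) = 95.30 dB SPL.
Then apply −20·log₁₀(11/3.3) = -10.46 dB → 84.8 dB SPL.

84.8 dB SPL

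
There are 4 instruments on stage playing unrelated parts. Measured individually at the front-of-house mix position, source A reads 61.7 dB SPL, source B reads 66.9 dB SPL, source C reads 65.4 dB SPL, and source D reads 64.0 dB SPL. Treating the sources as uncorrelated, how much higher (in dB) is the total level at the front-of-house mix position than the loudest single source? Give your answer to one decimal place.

4.0 dB

Incoherent sources sum as intensities:
L_total = 10·log₁₀(10^(61.7/10) + 10^(66.9/10) + 10^(65.4/10) + 10^(64.0/10)) = 70.92 dB SPL.
Excess over the loudest (66.9 dB): 70.92 − 66.9 = 4.0 dB.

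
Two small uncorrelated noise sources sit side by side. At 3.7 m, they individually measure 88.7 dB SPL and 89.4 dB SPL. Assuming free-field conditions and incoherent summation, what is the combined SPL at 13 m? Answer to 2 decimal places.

Combined at 3.7 m: 10·log₁₀(10^(88.7/10)+10^(89.4/10)) = 92.074 dB SPL.
Then apply −20·log₁₀(13/3.7) = -10.915 dB → 81.16 dB SPL.

81.16 dB SPL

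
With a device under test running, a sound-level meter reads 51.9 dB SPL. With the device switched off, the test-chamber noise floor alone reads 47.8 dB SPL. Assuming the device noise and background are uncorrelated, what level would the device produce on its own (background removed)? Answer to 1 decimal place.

Background correction is a power subtraction:
L_src = 10·log₁₀(10^(51.9/10) − 10^(47.8/10)) = 10·log₁₀(94630) = 49.8 dB SPL.

49.8 dB SPL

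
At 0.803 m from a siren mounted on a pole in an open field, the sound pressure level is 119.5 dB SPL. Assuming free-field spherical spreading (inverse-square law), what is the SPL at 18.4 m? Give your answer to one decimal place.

For a point source in a free field, ΔL = −20·log₁₀(d₂/d₁).
ΔL = −20·log₁₀(18.4/0.803) = -27.20 dB, so L₂ = 119.5 + (-27.20) = 92.3 dB SPL.

92.3 dB SPL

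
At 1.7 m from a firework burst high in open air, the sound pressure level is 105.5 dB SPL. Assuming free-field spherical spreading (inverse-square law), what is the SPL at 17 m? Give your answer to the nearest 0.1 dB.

85.5 dB SPL

Inverse-square spreading gives ΔL = −20·log₁₀(d₂/d₁).
ΔL = −20·log₁₀(17/1.7) = -20.00 dB, so L₂ = 105.5 + (-20.00) = 85.5 dB SPL.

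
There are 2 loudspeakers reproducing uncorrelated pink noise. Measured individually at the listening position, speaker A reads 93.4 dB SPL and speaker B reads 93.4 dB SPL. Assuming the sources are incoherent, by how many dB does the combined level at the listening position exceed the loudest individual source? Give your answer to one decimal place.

3.0 dB

Add the sources as powers (linear), then convert back to dB:
L_total = 10·log₁₀(10^(93.4/10) + 10^(93.4/10)) = 96.41 dB SPL.
Excess over the loudest (93.4 dB): 96.41 − 93.4 = 3.0 dB.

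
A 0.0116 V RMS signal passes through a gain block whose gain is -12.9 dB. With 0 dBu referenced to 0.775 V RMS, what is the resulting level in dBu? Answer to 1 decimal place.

-49.4 dBu

Input level: 20·log₁₀(0.0116/0.775) = -36.50 dBu.
Output: -36.50 − 12.9 = -49.4 dBu.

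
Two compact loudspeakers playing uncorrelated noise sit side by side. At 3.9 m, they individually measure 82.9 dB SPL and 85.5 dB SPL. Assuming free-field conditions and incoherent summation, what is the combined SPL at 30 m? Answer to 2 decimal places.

Combined at 3.9 m: 10·log₁₀(10^(82.9/10)+10^(85.5/10)) = 87.402 dB SPL.
Then apply −20·log₁₀(30/3.9) = -17.721 dB → 69.68 dB SPL.

69.68 dB SPL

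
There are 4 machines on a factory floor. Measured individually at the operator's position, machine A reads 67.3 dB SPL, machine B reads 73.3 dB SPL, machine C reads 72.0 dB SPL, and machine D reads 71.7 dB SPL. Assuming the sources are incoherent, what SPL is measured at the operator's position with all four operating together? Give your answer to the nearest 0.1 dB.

Add the sources as powers (linear), then convert back to dB:
L_total = 10·log₁₀(10^(67.3/10) + 10^(73.3/10) + 10^(72.0/10) + 10^(71.7/10)) = 10·log₁₀(57390000) = 77.6 dB SPL.

77.6 dB SPL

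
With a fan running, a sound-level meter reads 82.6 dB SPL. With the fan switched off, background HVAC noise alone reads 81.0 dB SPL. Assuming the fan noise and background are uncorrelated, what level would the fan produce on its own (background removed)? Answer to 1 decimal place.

77.5 dB SPL

Subtract intensities: L_src = 10·log₁₀(10^(L_total/10) − 10^(L_bg/10)).
L_src = 10·log₁₀(10^(82.6/10) − 10^(81.0/10)) = 10·log₁₀(56080000) = 77.5 dB SPL.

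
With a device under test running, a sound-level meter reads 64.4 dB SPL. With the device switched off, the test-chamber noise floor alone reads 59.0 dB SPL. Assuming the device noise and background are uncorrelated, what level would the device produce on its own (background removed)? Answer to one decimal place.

62.9 dB SPL

Remove the background by subtracting linear intensities:
L_src = 10·log₁₀(10^(64.4/10) − 10^(59.0/10)) = 10·log₁₀(1960000) = 62.9 dB SPL.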